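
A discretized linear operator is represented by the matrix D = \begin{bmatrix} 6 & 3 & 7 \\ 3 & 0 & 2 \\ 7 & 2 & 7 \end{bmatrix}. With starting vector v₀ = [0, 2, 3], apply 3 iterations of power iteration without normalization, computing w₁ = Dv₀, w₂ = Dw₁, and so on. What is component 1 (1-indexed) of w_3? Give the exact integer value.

5155

w1 = Dv₀ = (6·0 + 3·2 + 7·3; 3·0 + 0·2 + 2·3; 7·0 + 2·2 + 7·3) = (27, 6, 25)
w2 = Dw1 = (6·27 + 3·6 + 7·25; 3·27 + 0·6 + 2·25; 7·27 + 2·6 + 7·25) = (355, 131, 376)
w3 = Dw2 = (5155, 1817, 5379)
The requested component of w3 is 5155.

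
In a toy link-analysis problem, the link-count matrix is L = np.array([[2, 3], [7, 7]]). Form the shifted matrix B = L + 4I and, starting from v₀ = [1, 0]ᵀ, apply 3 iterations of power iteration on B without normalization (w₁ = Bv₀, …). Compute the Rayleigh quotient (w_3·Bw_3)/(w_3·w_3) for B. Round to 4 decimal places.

13.7881

B = L + 4I has rows (6, 3); (7, 11)
w1 = Bv₀ = (6·1 + 3·0; 7·1 + 11·0) = (6, 7)
w2 = Bw1 = (6·6 + 3·7; 7·6 + 11·7) = (57, 119)
w3 = Bw2 = (699, 1708)
Bw3 = (9318, 23681)
w3·Bw3 = 46960430; w3·w3 = 3405865; μ ≈ 46960430/3405865 = 13.7881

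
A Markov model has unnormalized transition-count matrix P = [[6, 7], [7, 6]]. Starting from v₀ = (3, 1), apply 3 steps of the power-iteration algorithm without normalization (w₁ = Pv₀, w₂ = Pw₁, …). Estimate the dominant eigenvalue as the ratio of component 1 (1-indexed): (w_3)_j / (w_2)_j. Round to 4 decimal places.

w1 = Pv₀ = (6·3 + 7·1; 7·3 + 6·1) = (25, 27)
w2 = Pw1 = (6·25 + 7·27; 7·25 + 6·27) = (339, 337)
w3 = Pw2 = (4393, 4395)
Ratio at component: 4393 / 339 = 12.9587

λ ≈ 12.9587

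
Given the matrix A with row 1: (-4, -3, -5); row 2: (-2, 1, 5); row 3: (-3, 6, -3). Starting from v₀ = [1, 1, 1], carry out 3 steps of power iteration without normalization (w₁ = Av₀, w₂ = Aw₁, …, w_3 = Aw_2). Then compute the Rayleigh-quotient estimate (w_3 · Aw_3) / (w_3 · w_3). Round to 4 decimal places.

w1 = Av₀ = ((-4)·1 + (-3)·1 + (-5)·1; (-2)·1 + 1·1 + 5·1; (-3)·1 + 6·1 + (-3)·1) = (-12, 4, 0)
w2 = Aw1 = ((-4)·(-12) + (-3)·4 + (-5)·0; (-2)·(-12) + 1·4 + 5·0; (-3)·(-12) + 6·4 + (-3)·0) = (36, 28, 60)
w3 = Aw2 = (-528, 256, -120)
Aw3 = (1944, 712, 3480)
w3·Aw3 = (-528)·1944 + 256·712 + (-120)·3480 = -1261760; w3·w3 = (-528)·(-528) + 256·256 + (-120)·(-120) = 358720
λ ≈ -1261760/358720 = -3.5174

-3.5174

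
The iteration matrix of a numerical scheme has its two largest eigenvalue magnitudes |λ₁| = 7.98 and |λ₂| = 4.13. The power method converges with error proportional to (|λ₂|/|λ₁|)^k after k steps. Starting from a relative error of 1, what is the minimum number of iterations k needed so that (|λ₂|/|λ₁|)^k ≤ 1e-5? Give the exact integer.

18

|λ₂/λ₁| = 4.13/7.98 = 0.51754
Need k ≥ ln(1e-5) / ln(0.51754) = -11.5129 / -0.6587 ≈ 17.479
Smallest integer k satisfying the bound: 18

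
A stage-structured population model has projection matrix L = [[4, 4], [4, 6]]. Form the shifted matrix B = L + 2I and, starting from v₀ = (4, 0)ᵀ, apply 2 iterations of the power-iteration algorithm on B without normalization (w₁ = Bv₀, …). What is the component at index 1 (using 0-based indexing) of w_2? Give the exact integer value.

B = L + 2I has rows (6, 4); (4, 8)
w1 = Bv₀ = (6·4 + 4·0; 4·4 + 8·0) = (24, 16)
w2 = Bw1 = (6·24 + 4·16; 4·24 + 8·16) = (208, 224)
Requested component of w2: 224

224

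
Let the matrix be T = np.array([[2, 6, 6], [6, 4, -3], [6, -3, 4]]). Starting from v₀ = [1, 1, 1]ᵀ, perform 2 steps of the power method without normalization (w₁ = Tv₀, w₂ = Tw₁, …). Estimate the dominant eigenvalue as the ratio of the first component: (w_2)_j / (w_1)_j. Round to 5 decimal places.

w1 = Tv₀ = (14, 7, 7)
w2 = Tw1 = (112, 91, 91)
Ratio at component: 112 / 14 = 8.00000

8.00000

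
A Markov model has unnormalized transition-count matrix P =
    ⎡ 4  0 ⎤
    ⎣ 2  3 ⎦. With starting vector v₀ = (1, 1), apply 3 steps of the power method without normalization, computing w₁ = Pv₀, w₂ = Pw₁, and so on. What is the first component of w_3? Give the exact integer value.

w1 = Pv₀ = (4, 5)
w2 = Pw1 = (16, 23)
w3 = Pw2 = (64, 101)
The requested component of w3 is 64.

64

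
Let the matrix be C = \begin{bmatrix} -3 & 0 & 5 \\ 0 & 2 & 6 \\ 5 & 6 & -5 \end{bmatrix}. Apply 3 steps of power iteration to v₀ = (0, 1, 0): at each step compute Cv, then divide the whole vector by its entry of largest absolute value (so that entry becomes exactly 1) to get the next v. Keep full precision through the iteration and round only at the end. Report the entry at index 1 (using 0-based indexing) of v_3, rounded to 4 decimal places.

Cv0 = (0.00000, 2.00000, 6.00000); divide by 6.00000 → v1 = (0.00000, 0.33333, 1.00000)
Cv1 = (5.00000, 6.66667, -3.00000); divide by 6.66667 → v2 = (0.75000, 1.00000, -0.45000)
Cv2 = (-4.50000, -0.70000, 12.00000); divide by 12.00000 → v3 = (-0.37500, -0.05833, 1.00000)
Requested entry of v3: -28/480 = -0.0583

-0.0583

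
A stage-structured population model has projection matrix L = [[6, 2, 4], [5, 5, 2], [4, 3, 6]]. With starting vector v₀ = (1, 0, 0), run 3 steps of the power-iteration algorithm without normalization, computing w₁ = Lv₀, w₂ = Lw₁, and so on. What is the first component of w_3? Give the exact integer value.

w1 = Lv₀ = (6·1 + 2·0 + 4·0; 5·1 + 5·0 + 2·0; 4·1 + 3·0 + 6·0) = (6, 5, 4)
w2 = Lw1 = (6·6 + 2·5 + 4·4; 5·6 + 5·5 + 2·4; 4·6 + 3·5 + 6·4) = (62, 63, 63)
w3 = Lw2 = (750, 751, 815)
The requested component of w3 is 750.

750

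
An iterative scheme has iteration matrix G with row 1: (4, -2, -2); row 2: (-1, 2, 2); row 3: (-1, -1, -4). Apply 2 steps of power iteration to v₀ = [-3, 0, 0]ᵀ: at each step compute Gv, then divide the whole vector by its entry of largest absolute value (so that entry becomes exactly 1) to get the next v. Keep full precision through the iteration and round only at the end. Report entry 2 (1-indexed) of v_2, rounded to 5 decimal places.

-0.40000

Gv0 = (-12.000000, 3.000000, 3.000000); divide by -12.000000 → v1 = (1.000000, -0.250000, -0.250000)
Gv1 = (5.000000, -2.000000, 0.250000); divide by 5.000000 → v2 = (1.000000, -0.400000, 0.050000)
Requested entry of v2: 24/-60 = -0.40000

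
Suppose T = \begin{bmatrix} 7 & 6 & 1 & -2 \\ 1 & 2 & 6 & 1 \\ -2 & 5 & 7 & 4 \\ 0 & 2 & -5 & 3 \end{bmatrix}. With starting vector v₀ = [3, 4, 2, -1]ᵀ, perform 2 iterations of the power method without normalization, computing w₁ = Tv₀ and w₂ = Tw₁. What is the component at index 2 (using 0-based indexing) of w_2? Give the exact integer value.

w1 = Tv₀ = (7·3 + 6·4 + 1·2 + (-2)·(-1); 1·3 + 2·4 + 6·2 + 1·(-1); (-2)·3 + 5·4 + 7·2 + 4·(-1); 0·3 + 2·4 + (-5)·2 + 3·(-1)) = (49, 22, 24, -5)
w2 = Tw1 = (7·49 + 6·22 + 1·24 + (-2)·(-5); 1·49 + 2·22 + 6·24 + 1·(-5); (-2)·49 + 5·22 + 7·24 + 4·(-5); 0·49 + 2·22 + (-5)·24 + 3·(-5)) = (509, 232, 160, -91)
The requested component of w2 is 160.

160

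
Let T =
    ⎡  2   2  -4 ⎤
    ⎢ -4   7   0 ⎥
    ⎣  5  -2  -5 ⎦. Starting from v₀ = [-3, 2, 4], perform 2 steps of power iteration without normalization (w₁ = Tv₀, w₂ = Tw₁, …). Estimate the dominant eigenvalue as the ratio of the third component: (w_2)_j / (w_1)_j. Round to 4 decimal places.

λ ≈ -1.3590

w1 = Tv₀ = (2·(-3) + 2·2 + (-4)·4; (-4)·(-3) + 7·2 + 0·4; 5·(-3) + (-2)·2 + (-5)·4) = (-18, 26, -39)
w2 = Tw1 = (2·(-18) + 2·26 + (-4)·(-39); (-4)·(-18) + 7·26 + 0·(-39); 5·(-18) + (-2)·26 + (-5)·(-39)) = (172, 254, 53)
Ratio at component: 53 / -39 = -1.3590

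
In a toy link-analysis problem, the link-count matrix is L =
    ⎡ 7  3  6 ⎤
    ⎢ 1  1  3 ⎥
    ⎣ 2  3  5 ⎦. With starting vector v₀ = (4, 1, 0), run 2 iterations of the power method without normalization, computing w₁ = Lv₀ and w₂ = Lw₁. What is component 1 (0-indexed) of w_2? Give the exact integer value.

w1 = Lv₀ = (7·4 + 3·1 + 6·0; 1·4 + 1·1 + 3·0; 2·4 + 3·1 + 5·0) = (31, 5, 11)
w2 = Lw1 = (7·31 + 3·5 + 6·11; 1·31 + 1·5 + 3·11; 2·31 + 3·5 + 5·11) = (298, 69, 132)
The requested component of w2 is 69.

69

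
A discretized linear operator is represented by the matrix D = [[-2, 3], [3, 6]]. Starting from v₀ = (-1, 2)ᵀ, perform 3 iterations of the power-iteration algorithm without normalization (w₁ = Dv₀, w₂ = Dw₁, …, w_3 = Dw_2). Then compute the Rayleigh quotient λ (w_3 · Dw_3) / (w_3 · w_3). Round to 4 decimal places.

λ ≈ 6.9384

w1 = Dv₀ = ((-2)·(-1) + 3·2; 3·(-1) + 6·2) = (8, 9)
w2 = Dw1 = ((-2)·8 + 3·9; 3·8 + 6·9) = (11, 78)
w3 = Dw2 = (212, 501)
Dw3 = (1079, 3642)
w3·Dw3 = 212·1079 + 501·3642 = 2053390; w3·w3 = 212·212 + 501·501 = 295945
λ ≈ 2053390/295945 = 6.9384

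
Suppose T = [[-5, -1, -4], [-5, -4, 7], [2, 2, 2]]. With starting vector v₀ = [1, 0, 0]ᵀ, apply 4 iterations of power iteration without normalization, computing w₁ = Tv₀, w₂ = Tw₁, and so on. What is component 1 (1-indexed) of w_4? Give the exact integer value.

463

w1 = Tv₀ = ((-5)·1 + (-1)·0 + (-4)·0; (-5)·1 + (-4)·0 + 7·0; 2·1 + 2·0 + 2·0) = (-5, -5, 2)
w2 = Tw1 = ((-5)·(-5) + (-1)·(-5) + (-4)·2; (-5)·(-5) + (-4)·(-5) + 7·2; 2·(-5) + 2·(-5) + 2·2) = (22, 59, -16)
w3 = Tw2 = (-105, -458, 130)
w4 = Tw3 = (463, 3267, -866)
The requested component of w4 is 463.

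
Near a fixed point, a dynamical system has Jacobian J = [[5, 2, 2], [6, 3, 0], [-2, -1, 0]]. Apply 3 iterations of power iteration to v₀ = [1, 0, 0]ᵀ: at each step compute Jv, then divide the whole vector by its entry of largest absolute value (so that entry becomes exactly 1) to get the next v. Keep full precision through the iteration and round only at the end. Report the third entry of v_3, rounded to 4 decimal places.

Jv0 = (5.00000, 6.00000, -2.00000); divide by 6.00000 → v1 = (0.83333, 1.00000, -0.33333)
Jv1 = (5.50000, 8.00000, -2.66667); divide by 8.00000 → v2 = (0.68750, 1.00000, -0.33333)
Jv2 = (4.77083, 7.12500, -2.37500); divide by 7.12500 → v3 = (0.66959, 1.00000, -0.33333)
Requested entry of v3: -114/342 = -0.3333

-0.3333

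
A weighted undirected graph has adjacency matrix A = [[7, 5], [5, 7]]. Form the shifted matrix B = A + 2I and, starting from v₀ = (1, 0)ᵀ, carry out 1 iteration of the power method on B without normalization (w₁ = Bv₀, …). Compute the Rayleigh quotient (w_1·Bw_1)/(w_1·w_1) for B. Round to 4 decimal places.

B = A + 2I has rows (9, 5); (5, 9)
w1 = Bv₀ = (9·1 + 5·0; 5·1 + 9·0) = (9, 5)
Bw1 = (106, 90)
w1·Bw1 = 1404; w1·w1 = 106; μ ≈ 1404/106 = 13.2453

μ ≈ 13.2453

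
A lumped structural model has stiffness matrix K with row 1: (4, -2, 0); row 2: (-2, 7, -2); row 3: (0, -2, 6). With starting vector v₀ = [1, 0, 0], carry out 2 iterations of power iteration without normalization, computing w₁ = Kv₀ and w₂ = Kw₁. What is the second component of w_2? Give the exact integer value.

w1 = Kv₀ = (4·1 + (-2)·0 + 0·0; (-2)·1 + 7·0 + (-2)·0; 0·1 + (-2)·0 + 6·0) = (4, -2, 0)
w2 = Kw1 = (4·4 + (-2)·(-2) + 0·0; (-2)·4 + 7·(-2) + (-2)·0; 0·4 + (-2)·(-2) + 6·0) = (20, -22, 4)
The requested component of w2 is -22.

-22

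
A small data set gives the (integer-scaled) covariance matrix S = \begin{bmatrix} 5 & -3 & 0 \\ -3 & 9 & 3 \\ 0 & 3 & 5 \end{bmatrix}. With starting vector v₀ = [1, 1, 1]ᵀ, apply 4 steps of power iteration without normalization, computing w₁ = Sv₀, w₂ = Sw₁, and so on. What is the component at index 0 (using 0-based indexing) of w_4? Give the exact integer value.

w1 = Sv₀ = (5·1 + (-3)·1 + 0·1; (-3)·1 + 9·1 + 3·1; 0·1 + 3·1 + 5·1) = (2, 9, 8)
w2 = Sw1 = (5·2 + (-3)·9 + 0·8; (-3)·2 + 9·9 + 3·8; 0·2 + 3·9 + 5·8) = (-17, 99, 67)
w3 = Sw2 = (-382, 1143, 632)
w4 = Sw3 = (-5339, 13329, 6589)
The requested component of w4 is -5339.

-5339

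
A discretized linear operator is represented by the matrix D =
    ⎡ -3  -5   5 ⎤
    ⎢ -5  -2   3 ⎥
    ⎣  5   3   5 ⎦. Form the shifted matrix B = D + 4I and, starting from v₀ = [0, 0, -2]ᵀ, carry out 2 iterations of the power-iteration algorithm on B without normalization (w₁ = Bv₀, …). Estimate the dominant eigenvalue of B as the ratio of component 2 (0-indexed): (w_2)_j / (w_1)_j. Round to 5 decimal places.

μ ≈ 12.77778

B = D + 4I has rows (1, -5, 5); (-5, 2, 3); (5, 3, 9)
w1 = Bv₀ = (1·0 + (-5)·0 + 5·(-2); (-5)·0 + 2·0 + 3·(-2); 5·0 + 3·0 + 9·(-2)) = (-10, -6, -18)
w2 = Bw1 = (1·(-10) + (-5)·(-6) + 5·(-18); (-5)·(-10) + 2·(-6) + 3·(-18); 5·(-10) + 3·(-6) + 9·(-18)) = (-70, -16, -230)
Ratio: -230/-18 = 12.77778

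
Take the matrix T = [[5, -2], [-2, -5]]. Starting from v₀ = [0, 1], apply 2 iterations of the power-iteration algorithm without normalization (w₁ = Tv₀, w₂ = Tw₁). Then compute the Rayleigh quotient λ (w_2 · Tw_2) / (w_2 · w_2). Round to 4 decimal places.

w1 = Tv₀ = (5·0 + (-2)·1; (-2)·0 + (-5)·1) = (-2, -5)
w2 = Tw1 = (5·(-2) + (-2)·(-5); (-2)·(-2) + (-5)·(-5)) = (0, 29)
Tw2 = (-58, -145)
w2·Tw2 = 0·(-58) + 29·(-145) = -4205; w2·w2 = 0·0 + 29·29 = 841
λ ≈ -4205/841 = -5.0000

λ ≈ -5.0000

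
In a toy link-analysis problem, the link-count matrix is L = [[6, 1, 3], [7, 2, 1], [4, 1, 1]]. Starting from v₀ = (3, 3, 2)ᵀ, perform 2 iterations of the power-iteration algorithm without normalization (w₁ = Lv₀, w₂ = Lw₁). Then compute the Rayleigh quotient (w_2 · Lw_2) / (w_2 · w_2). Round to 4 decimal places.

λ ≈ 9.0000

w1 = Lv₀ = (27, 29, 17)
w2 = Lw1 = (242, 264, 154)
Lw2 = (2178, 2376, 1386)
w2·Lw2 = 242·2178 + 264·2376 + 154·1386 = 1367784; w2·w2 = 242·242 + 264·264 + 154·154 = 151976
λ ≈ 1367784/151976 = 9.0000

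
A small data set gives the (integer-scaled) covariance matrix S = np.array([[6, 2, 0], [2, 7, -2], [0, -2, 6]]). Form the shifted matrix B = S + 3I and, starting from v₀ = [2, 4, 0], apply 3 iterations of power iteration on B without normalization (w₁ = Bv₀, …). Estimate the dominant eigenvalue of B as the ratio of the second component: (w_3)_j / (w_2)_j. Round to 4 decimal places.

μ ≈ 11.8976

B = S + 3I has rows (9, 2, 0); (2, 10, -2); (0, -2, 9)
w1 = Bv₀ = (9·2 + 2·4 + 0·0; 2·2 + 10·4 + (-2)·0; 0·2 + (-2)·4 + 9·0) = (26, 44, -8)
w2 = Bw1 = (9·26 + 2·44 + 0·(-8); 2·26 + 10·44 + (-2)·(-8); 0·26 + (-2)·44 + 9·(-8)) = (322, 508, -160)
w3 = Bw2 = (3914, 6044, -2456)
Ratio: 6044/508 = 11.8976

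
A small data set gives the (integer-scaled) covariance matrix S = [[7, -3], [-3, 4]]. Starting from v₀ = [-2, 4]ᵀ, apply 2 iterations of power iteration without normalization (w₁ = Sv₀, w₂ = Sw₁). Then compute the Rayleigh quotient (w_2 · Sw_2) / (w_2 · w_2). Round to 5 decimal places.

w1 = Sv₀ = (-26, 22)
w2 = Sw1 = (-248, 166)
Sw2 = (-2234, 1408)
w2·Sw2 = (-248)·(-2234) + 166·1408 = 787760; w2·w2 = (-248)·(-248) + 166·166 = 89060
λ ≈ 787760/89060 = 8.84527

λ ≈ 8.84527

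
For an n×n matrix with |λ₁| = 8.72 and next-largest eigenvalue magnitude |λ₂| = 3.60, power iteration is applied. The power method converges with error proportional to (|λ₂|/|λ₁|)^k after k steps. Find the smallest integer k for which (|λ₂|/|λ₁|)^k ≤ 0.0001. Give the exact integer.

11

|λ₂/λ₁| = 3.60/8.72 = 0.41284
Need k ≥ ln(0.0001) / ln(0.41284) = -9.2103 / -0.8847 ≈ 10.411
Smallest integer k satisfying the bound: 11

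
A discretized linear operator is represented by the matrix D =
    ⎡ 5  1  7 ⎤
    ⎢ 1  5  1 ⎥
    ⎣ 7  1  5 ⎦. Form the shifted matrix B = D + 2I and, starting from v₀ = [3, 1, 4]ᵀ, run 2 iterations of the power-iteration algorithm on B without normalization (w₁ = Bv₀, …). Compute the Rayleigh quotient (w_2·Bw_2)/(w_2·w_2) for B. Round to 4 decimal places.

B = D + 2I has rows (7, 1, 7); (1, 7, 1); (7, 1, 7)
w1 = Bv₀ = (7·3 + 1·1 + 7·4; 1·3 + 7·1 + 1·4; 7·3 + 1·1 + 7·4) = (50, 14, 50)
w2 = Bw1 = (7·50 + 1·14 + 7·50; 1·50 + 7·14 + 1·50; 7·50 + 1·14 + 7·50) = (714, 198, 714)
Bw2 = (10194, 2814, 10194)
w2·Bw2 = 15114204; w2·w2 = 1058796; μ ≈ 15114204/1058796 = 14.2749

μ ≈ 14.2749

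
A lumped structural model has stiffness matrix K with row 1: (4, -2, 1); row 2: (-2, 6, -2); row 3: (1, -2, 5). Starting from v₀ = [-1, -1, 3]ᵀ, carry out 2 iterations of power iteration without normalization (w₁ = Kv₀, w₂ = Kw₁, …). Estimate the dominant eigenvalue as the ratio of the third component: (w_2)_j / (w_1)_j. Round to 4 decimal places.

w1 = Kv₀ = (1, -10, 16)
w2 = Kw1 = (40, -94, 101)
Ratio at component: 101 / 16 = 6.3125

λ ≈ 6.3125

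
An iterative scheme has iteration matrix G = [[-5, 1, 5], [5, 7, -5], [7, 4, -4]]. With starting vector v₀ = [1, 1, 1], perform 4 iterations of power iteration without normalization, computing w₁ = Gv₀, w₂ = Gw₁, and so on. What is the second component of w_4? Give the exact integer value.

-209

w1 = Gv₀ = ((-5)·1 + 1·1 + 5·1; 5·1 + 7·1 + (-5)·1; 7·1 + 4·1 + (-4)·1) = (1, 7, 7)
w2 = Gw1 = ((-5)·1 + 1·7 + 5·7; 5·1 + 7·7 + (-5)·7; 7·1 + 4·7 + (-4)·7) = (37, 19, 7)
w3 = Gw2 = (-131, 283, 307)
w4 = Gw3 = (2473, -209, -1013)
The requested component of w4 is -209.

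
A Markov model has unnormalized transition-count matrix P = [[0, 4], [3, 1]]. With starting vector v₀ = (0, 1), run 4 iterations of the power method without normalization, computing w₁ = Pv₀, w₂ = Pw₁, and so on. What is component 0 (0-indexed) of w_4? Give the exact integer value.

w1 = Pv₀ = (0·0 + 4·1; 3·0 + 1·1) = (4, 1)
w2 = Pw1 = (0·4 + 4·1; 3·4 + 1·1) = (4, 13)
w3 = Pw2 = (52, 25)
w4 = Pw3 = (100, 181)
The requested component of w4 is 100.

100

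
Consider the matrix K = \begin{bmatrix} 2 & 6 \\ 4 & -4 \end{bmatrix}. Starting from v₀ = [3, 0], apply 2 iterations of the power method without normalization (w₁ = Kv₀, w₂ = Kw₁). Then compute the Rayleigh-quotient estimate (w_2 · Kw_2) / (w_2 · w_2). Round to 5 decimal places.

w1 = Kv₀ = (6, 12)
w2 = Kw1 = (84, -24)
Kw2 = (24, 432)
w2·Kw2 = 84·24 + (-24)·432 = -8352; w2·w2 = 84·84 + (-24)·(-24) = 7632
λ ≈ -8352/7632 = -1.09434

λ ≈ -1.09434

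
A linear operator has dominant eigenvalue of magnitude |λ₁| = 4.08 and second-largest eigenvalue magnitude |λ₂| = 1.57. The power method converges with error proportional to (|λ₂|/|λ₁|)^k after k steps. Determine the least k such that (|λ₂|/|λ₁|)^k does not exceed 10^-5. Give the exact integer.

|λ₂/λ₁| = 1.57/4.08 = 0.38480
Need k ≥ ln(10^-5) / ln(0.38480) = -11.5129 / -0.9550 ≈ 12.055
Smallest integer k satisfying the bound: 13

13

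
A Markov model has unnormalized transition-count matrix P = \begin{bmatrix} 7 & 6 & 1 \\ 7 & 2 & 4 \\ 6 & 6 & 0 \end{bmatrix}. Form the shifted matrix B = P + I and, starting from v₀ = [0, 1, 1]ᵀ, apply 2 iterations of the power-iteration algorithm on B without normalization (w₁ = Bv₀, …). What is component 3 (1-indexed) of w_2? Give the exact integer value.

91

B = P + I has rows (8, 6, 1); (7, 3, 4); (6, 6, 1)
w1 = Bv₀ = (8·0 + 6·1 + 1·1; 7·0 + 3·1 + 4·1; 6·0 + 6·1 + 1·1) = (7, 7, 7)
w2 = Bw1 = (8·7 + 6·7 + 1·7; 7·7 + 3·7 + 4·7; 6·7 + 6·7 + 1·7) = (105, 98, 91)
Requested component of w2: 91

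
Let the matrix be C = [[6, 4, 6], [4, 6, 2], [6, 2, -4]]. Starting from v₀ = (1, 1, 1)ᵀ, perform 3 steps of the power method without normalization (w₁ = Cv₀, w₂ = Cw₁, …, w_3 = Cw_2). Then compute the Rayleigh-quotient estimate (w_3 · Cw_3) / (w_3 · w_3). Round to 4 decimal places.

λ ≈ 12.0426

w1 = Cv₀ = (16, 12, 4)
w2 = Cw1 = (168, 144, 104)
w3 = Cw2 = (2208, 1744, 880)
Cw3 = (25504, 21056, 13216)
w3·Cw3 = 2208·25504 + 1744·21056 + 880·13216 = 104664576; w3·w3 = 2208·2208 + 1744·1744 + 880·880 = 8691200
λ ≈ 104664576/8691200 = 12.0426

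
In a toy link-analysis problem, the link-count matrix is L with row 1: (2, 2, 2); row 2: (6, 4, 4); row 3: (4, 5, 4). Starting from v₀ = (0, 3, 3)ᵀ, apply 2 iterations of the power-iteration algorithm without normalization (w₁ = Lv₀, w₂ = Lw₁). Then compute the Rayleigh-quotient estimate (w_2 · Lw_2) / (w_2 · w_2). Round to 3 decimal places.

λ ≈ 10.781

w1 = Lv₀ = (2·0 + 2·3 + 2·3; 6·0 + 4·3 + 4·3; 4·0 + 5·3 + 4·3) = (12, 24, 27)
w2 = Lw1 = (2·12 + 2·24 + 2·27; 6·12 + 4·24 + 4·27; 4·12 + 5·24 + 4·27) = (126, 276, 276)
Lw2 = (1356, 2964, 2988)
w2·Lw2 = 126·1356 + 276·2964 + 276·2988 = 1813608; w2·w2 = 126·126 + 276·276 + 276·276 = 168228
λ ≈ 1813608/168228 = 10.781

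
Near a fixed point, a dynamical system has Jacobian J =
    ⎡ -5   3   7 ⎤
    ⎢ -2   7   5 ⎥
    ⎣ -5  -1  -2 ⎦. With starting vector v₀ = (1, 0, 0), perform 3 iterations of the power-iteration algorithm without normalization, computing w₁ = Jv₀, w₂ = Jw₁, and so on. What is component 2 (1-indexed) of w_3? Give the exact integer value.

w1 = Jv₀ = ((-5)·1 + 3·0 + 7·0; (-2)·1 + 7·0 + 5·0; (-5)·1 + (-1)·0 + (-2)·0) = (-5, -2, -5)
w2 = Jw1 = ((-5)·(-5) + 3·(-2) + 7·(-5); (-2)·(-5) + 7·(-2) + 5·(-5); (-5)·(-5) + (-1)·(-2) + (-2)·(-5)) = (-16, -29, 37)
w3 = Jw2 = (252, 14, 35)
The requested component of w3 is 14.

14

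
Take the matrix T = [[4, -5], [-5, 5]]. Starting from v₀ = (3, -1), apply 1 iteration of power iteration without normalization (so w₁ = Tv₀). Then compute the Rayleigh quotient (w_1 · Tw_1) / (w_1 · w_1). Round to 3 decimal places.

9.515

w1 = Tv₀ = (17, -20)
Tw1 = (168, -185)
w1·Tw1 = 17·168 + (-20)·(-185) = 6556; w1·w1 = 17·17 + (-20)·(-20) = 689
λ ≈ 6556/689 = 9.515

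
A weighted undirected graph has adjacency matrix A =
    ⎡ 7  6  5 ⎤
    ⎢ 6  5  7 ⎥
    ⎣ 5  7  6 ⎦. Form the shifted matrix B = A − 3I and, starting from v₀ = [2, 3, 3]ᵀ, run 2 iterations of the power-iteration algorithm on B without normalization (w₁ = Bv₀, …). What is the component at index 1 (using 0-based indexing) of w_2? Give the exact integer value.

B = A − 3I has rows (4, 6, 5); (6, 2, 7); (5, 7, 3)
w1 = Bv₀ = (41, 39, 40)
w2 = Bw1 = (598, 604, 598)
Requested component of w2: 604

604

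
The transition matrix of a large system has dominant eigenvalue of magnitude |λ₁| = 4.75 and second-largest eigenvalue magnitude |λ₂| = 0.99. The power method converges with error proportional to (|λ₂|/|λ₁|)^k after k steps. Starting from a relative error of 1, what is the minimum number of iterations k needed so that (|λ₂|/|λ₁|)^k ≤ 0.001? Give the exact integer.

|λ₂/λ₁| = 0.99/4.75 = 0.20842
Need k ≥ ln(0.001) / ln(0.20842) = -6.9078 / -1.5682 ≈ 4.405
Smallest integer k satisfying the bound: 5

5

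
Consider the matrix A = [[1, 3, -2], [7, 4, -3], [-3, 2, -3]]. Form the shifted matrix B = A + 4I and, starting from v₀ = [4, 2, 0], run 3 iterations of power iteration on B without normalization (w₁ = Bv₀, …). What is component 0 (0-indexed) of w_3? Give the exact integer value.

3060

B = A + 4I has rows (5, 3, -2); (7, 8, -3); (-3, 2, 1)
w1 = Bv₀ = (5·4 + 3·2 + (-2)·0; 7·4 + 8·2 + (-3)·0; (-3)·4 + 2·2 + 1·0) = (26, 44, -8)
w2 = Bw1 = (5·26 + 3·44 + (-2)·(-8); 7·26 + 8·44 + (-3)·(-8); (-3)·26 + 2·44 + 1·(-8)) = (278, 558, 2)
w3 = Bw2 = (3060, 6404, 284)
Requested component of w3: 3060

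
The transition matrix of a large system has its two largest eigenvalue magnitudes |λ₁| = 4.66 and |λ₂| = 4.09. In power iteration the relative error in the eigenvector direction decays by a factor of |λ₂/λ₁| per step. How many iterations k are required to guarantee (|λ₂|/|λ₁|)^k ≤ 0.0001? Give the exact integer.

71

|λ₂/λ₁| = 4.09/4.66 = 0.87768
Need k ≥ ln(0.0001) / ln(0.87768) = -9.2103 / -0.1305 ≈ 70.593
Smallest integer k satisfying the bound: 71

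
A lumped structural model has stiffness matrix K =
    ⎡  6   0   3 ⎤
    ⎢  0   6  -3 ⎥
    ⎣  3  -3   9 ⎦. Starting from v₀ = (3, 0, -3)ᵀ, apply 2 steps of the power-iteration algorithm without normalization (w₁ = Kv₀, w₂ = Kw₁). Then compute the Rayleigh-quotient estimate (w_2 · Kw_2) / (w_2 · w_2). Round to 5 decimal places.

λ ≈ 10.84615

w1 = Kv₀ = (6·3 + 0·0 + 3·(-3); 0·3 + 6·0 + (-3)·(-3); 3·3 + (-3)·0 + 9·(-3)) = (9, 9, -18)
w2 = Kw1 = (6·9 + 0·9 + 3·(-18); 0·9 + 6·9 + (-3)·(-18); 3·9 + (-3)·9 + 9·(-18)) = (0, 108, -162)
Kw2 = (-486, 1134, -1782)
w2·Kw2 = 0·(-486) + 108·1134 + (-162)·(-1782) = 411156; w2·w2 = 0·0 + 108·108 + (-162)·(-162) = 37908
λ ≈ 411156/37908 = 10.84615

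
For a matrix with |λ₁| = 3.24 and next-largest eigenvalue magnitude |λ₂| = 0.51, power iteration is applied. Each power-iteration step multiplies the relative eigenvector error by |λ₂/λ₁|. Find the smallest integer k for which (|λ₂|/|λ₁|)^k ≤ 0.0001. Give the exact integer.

|λ₂/λ₁| = 0.51/3.24 = 0.15741
Need k ≥ ln(0.0001) / ln(0.15741) = -9.2103 / -1.8489 ≈ 4.981
Smallest integer k satisfying the bound: 5

5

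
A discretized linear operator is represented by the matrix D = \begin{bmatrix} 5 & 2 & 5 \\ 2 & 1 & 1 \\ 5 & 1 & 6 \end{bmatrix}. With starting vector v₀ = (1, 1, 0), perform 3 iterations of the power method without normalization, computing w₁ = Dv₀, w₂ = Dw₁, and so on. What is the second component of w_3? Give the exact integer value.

w1 = Dv₀ = (5·1 + 2·1 + 5·0; 2·1 + 1·1 + 1·0; 5·1 + 1·1 + 6·0) = (7, 3, 6)
w2 = Dw1 = (5·7 + 2·3 + 5·6; 2·7 + 1·3 + 1·6; 5·7 + 1·3 + 6·6) = (71, 23, 74)
w3 = Dw2 = (771, 239, 822)
The requested component of w3 is 239.

239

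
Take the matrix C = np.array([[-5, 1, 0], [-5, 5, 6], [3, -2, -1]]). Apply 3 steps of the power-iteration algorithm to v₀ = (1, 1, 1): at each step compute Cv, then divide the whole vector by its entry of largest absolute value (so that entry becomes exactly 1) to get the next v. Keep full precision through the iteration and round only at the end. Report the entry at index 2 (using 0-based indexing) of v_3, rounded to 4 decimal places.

Cv0 = (-4.00000, 6.00000, 0.00000); divide by 6.00000 → v1 = (-0.66667, 1.00000, 0.00000)
Cv1 = (4.33333, 8.33333, -4.00000); divide by 8.33333 → v2 = (0.52000, 1.00000, -0.48000)
Cv2 = (-1.60000, -0.48000, 0.04000); divide by -1.60000 → v3 = (1.00000, 0.30000, -0.02500)
Requested entry of v3: 2/-80 = -0.0250

-0.0250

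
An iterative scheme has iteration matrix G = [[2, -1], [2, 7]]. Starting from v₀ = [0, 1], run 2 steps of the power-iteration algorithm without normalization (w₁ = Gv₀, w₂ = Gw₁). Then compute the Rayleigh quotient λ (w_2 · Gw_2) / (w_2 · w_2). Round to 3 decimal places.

6.638

w1 = Gv₀ = (2·0 + (-1)·1; 2·0 + 7·1) = (-1, 7)
w2 = Gw1 = (2·(-1) + (-1)·7; 2·(-1) + 7·7) = (-9, 47)
Gw2 = (-65, 311)
w2·Gw2 = (-9)·(-65) + 47·311 = 15202; w2·w2 = (-9)·(-9) + 47·47 = 2290
λ ≈ 15202/2290 = 6.638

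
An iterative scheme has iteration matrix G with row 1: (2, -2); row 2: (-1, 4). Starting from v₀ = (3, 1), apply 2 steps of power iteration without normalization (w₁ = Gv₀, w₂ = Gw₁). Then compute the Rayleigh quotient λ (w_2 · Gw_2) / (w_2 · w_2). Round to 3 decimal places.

λ ≈ 2.000

w1 = Gv₀ = (4, 1)
w2 = Gw1 = (6, 0)
Gw2 = (12, -6)
w2·Gw2 = 6·12 + 0·(-6) = 72; w2·w2 = 6·6 + 0·0 = 36
λ ≈ 72/36 = 2.000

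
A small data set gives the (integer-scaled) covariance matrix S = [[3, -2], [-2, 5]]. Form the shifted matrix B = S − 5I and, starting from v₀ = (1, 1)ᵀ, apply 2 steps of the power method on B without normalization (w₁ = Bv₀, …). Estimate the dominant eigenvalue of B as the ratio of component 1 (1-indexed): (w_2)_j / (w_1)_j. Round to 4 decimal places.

-3.0000

B = S − 5I has rows (-2, -2); (-2, 0)
w1 = Bv₀ = ((-2)·1 + (-2)·1; (-2)·1 + 0·1) = (-4, -2)
w2 = Bw1 = ((-2)·(-4) + (-2)·(-2); (-2)·(-4) + 0·(-2)) = (12, 8)
Ratio: 12/-4 = -3.0000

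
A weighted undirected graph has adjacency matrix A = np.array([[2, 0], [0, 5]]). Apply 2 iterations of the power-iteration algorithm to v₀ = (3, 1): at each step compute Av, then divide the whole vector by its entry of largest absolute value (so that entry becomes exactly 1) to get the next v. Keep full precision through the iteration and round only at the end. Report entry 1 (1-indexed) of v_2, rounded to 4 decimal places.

0.4800

Av0 = (6.00000, 5.00000); divide by 6.00000 → v1 = (1.00000, 0.83333)
Av1 = (2.00000, 4.16667); divide by 4.16667 → v2 = (0.48000, 1.00000)
Requested entry of v2: 12/25 = 0.4800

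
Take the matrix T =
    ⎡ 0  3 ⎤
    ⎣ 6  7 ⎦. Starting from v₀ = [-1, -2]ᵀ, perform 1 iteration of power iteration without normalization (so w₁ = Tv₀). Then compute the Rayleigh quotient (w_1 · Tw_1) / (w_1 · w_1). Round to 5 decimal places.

w1 = Tv₀ = (-6, -20)
Tw1 = (-60, -176)
w1·Tw1 = (-6)·(-60) + (-20)·(-176) = 3880; w1·w1 = (-6)·(-6) + (-20)·(-20) = 436
λ ≈ 3880/436 = 8.89908

8.89908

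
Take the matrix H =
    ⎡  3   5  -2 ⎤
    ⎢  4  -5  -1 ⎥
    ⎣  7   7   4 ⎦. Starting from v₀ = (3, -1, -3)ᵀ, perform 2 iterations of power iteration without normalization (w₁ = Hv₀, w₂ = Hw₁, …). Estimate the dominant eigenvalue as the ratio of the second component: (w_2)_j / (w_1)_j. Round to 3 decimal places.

w1 = Hv₀ = (3·3 + 5·(-1) + (-2)·(-3); 4·3 + (-5)·(-1) + (-1)·(-3); 7·3 + 7·(-1) + 4·(-3)) = (10, 20, 2)
w2 = Hw1 = (3·10 + 5·20 + (-2)·2; 4·10 + (-5)·20 + (-1)·2; 7·10 + 7·20 + 4·2) = (126, -62, 218)
Ratio at component: -62 / 20 = -3.100

-3.100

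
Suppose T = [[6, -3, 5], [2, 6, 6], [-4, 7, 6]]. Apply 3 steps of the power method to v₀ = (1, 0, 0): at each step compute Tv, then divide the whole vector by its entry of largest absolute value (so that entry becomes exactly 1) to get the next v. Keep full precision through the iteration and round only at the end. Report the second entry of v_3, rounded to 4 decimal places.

0.7541

Tv0 = (6.00000, 2.00000, -4.00000); divide by 6.00000 → v1 = (1.00000, 0.33333, -0.66667)
Tv1 = (1.66667, 0.00000, -5.66667); divide by -5.66667 → v2 = (-0.29412, 0.00000, 1.00000)
Tv2 = (3.23529, 5.41176, 7.17647); divide by 7.17647 → v3 = (0.45082, 0.75410, 1.00000)
Requested entry of v3: -184/-244 = 0.7541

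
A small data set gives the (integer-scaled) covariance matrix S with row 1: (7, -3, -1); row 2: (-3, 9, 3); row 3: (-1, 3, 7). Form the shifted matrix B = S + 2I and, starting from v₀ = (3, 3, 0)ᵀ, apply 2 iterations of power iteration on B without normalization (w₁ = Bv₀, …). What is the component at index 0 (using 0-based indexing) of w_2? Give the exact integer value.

B = S + 2I has rows (9, -3, -1); (-3, 11, 3); (-1, 3, 9)
w1 = Bv₀ = (9·3 + (-3)·3 + (-1)·0; (-3)·3 + 11·3 + 3·0; (-1)·3 + 3·3 + 9·0) = (18, 24, 6)
w2 = Bw1 = (9·18 + (-3)·24 + (-1)·6; (-3)·18 + 11·24 + 3·6; (-1)·18 + 3·24 + 9·6) = (84, 228, 108)
Requested component of w2: 84

84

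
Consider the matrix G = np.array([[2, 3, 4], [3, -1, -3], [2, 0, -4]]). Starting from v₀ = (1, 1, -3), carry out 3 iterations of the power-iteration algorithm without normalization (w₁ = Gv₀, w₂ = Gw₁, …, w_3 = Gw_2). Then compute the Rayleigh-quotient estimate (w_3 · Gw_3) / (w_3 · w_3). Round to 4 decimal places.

w1 = Gv₀ = (-7, 11, 14)
w2 = Gw1 = (75, -74, -70)
w3 = Gw2 = (-352, 509, 430)
Gw3 = (2543, -2855, -2424)
w3·Gw3 = (-352)·2543 + 509·(-2855) + 430·(-2424) = -3390651; w3·w3 = (-352)·(-352) + 509·509 + 430·430 = 567885
λ ≈ -3390651/567885 = -5.9707

-5.9707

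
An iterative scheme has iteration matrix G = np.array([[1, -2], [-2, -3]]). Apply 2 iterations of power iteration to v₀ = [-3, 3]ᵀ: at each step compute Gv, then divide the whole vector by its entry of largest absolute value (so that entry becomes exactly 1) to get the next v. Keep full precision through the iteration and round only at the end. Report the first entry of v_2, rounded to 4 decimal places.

Gv0 = (-9.00000, -3.00000); divide by -9.00000 → v1 = (1.00000, 0.33333)
Gv1 = (0.33333, -3.00000); divide by -3.00000 → v2 = (-0.11111, 1.00000)
Requested entry of v2: -3/27 = -0.1111

-0.1111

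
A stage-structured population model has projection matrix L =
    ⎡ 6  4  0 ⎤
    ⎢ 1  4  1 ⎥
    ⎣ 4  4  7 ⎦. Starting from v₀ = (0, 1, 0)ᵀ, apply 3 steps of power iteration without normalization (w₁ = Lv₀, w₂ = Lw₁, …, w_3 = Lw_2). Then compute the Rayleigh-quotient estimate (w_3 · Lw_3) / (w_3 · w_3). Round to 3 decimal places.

9.749

w1 = Lv₀ = (6·0 + 4·1 + 0·0; 1·0 + 4·1 + 1·0; 4·0 + 4·1 + 7·0) = (4, 4, 4)
w2 = Lw1 = (6·4 + 4·4 + 0·4; 1·4 + 4·4 + 1·4; 4·4 + 4·4 + 7·4) = (40, 24, 60)
w3 = Lw2 = (336, 196, 676)
Lw3 = (2800, 1796, 6860)
w3·Lw3 = 336·2800 + 196·1796 + 676·6860 = 5930176; w3·w3 = 336·336 + 196·196 + 676·676 = 608288
λ ≈ 5930176/608288 = 9.749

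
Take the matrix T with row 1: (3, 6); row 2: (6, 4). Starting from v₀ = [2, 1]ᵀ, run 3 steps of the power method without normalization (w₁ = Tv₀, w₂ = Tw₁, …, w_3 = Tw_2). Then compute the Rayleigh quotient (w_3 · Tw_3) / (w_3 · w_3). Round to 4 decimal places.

w1 = Tv₀ = (3·2 + 6·1; 6·2 + 4·1) = (12, 16)
w2 = Tw1 = (3·12 + 6·16; 6·12 + 4·16) = (132, 136)
w3 = Tw2 = (1212, 1336)
Tw3 = (11652, 12616)
w3·Tw3 = 1212·11652 + 1336·12616 = 30977200; w3·w3 = 1212·1212 + 1336·1336 = 3253840
λ ≈ 30977200/3253840 = 9.5202

9.5202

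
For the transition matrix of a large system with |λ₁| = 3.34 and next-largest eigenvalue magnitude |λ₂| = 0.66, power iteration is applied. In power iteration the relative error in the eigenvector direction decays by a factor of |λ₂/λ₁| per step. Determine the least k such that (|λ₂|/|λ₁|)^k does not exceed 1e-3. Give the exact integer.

5

|λ₂/λ₁| = 0.66/3.34 = 0.19760
Need k ≥ ln(1e-3) / ln(0.19760) = -6.9078 / -1.6215 ≈ 4.260
Smallest integer k satisfying the bound: 5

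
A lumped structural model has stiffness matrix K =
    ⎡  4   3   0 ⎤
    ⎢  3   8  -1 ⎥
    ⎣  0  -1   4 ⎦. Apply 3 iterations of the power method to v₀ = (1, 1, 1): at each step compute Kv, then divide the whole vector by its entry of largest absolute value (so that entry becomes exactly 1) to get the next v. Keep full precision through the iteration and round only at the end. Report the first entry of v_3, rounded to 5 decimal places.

Kv0 = (7.000000, 10.000000, 3.000000); divide by 10.000000 → v1 = (0.700000, 1.000000, 0.300000)
Kv1 = (5.800000, 9.800000, 0.200000); divide by 9.800000 → v2 = (0.591837, 1.000000, 0.020408)
Kv2 = (5.367347, 9.755102, -0.918367); divide by 9.755102 → v3 = (0.550209, 1.000000, -0.094142)
Requested entry of v3: 526/956 = 0.55021

0.55021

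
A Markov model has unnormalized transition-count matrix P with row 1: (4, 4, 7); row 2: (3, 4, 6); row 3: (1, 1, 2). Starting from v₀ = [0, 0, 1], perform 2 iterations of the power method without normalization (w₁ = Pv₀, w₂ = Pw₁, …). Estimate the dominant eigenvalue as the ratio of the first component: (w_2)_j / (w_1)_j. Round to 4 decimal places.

w1 = Pv₀ = (7, 6, 2)
w2 = Pw1 = (66, 57, 17)
Ratio at component: 66 / 7 = 9.4286

λ ≈ 9.4286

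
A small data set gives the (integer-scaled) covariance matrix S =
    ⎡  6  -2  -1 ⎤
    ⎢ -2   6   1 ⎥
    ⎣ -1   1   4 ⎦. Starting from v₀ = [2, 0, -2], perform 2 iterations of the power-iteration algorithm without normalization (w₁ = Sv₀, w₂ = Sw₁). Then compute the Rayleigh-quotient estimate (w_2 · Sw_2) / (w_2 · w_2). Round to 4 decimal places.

w1 = Sv₀ = (14, -6, -10)
w2 = Sw1 = (106, -74, -60)
Sw2 = (844, -716, -420)
w2·Sw2 = 106·844 + (-74)·(-716) + (-60)·(-420) = 167648; w2·w2 = 106·106 + (-74)·(-74) + (-60)·(-60) = 20312
λ ≈ 167648/20312 = 8.2536

8.2536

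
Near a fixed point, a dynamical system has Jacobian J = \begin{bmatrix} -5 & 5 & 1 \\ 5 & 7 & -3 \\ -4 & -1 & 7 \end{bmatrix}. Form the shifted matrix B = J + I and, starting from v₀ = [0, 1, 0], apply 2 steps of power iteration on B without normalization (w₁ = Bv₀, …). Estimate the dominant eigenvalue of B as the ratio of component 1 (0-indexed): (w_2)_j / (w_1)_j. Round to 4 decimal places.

B = J + I has rows (-4, 5, 1); (5, 8, -3); (-4, -1, 8)
w1 = Bv₀ = ((-4)·0 + 5·1 + 1·0; 5·0 + 8·1 + (-3)·0; (-4)·0 + (-1)·1 + 8·0) = (5, 8, -1)
w2 = Bw1 = ((-4)·5 + 5·8 + 1·(-1); 5·5 + 8·8 + (-3)·(-1); (-4)·5 + (-1)·8 + 8·(-1)) = (19, 92, -36)
Ratio: 92/8 = 11.5000

μ ≈ 11.5000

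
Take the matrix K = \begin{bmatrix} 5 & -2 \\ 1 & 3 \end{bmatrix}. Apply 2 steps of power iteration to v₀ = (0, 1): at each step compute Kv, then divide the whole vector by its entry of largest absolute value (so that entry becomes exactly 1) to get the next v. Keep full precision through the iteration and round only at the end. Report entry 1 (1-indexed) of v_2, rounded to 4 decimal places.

1.0000

Kv0 = (-2.00000, 3.00000); divide by 3.00000 → v1 = (-0.66667, 1.00000)
Kv1 = (-5.33333, 2.33333); divide by -5.33333 → v2 = (1.00000, -0.43750)
Requested entry of v2: -16/-16 = 1.0000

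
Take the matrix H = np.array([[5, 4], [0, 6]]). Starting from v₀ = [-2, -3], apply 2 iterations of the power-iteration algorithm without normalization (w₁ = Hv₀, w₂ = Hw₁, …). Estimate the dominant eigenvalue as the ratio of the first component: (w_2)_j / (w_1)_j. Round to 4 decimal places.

λ ≈ 8.2727

w1 = Hv₀ = (-22, -18)
w2 = Hw1 = (-182, -108)
Ratio at component: -182 / -22 = 8.2727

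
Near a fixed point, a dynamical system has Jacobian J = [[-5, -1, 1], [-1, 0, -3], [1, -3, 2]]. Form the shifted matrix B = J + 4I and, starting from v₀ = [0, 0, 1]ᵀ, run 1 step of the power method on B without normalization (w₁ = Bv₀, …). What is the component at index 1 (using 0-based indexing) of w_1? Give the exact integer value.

-3

B = J + 4I has rows (-1, -1, 1); (-1, 4, -3); (1, -3, 6)
w1 = Bv₀ = ((-1)·0 + (-1)·0 + 1·1; (-1)·0 + 4·0 + (-3)·1; 1·0 + (-3)·0 + 6·1) = (1, -3, 6)
Requested component of w1: -3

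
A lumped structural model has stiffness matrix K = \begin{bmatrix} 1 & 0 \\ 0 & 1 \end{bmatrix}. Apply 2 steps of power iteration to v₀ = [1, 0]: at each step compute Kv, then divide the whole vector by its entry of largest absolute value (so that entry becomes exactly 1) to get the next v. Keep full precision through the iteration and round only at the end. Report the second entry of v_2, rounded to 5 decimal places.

Kv0 = (1.000000, 0.000000); divide by 1.000000 → v1 = (1.000000, 0.000000)
Kv1 = (1.000000, 0.000000); divide by 1.000000 → v2 = (1.000000, 0.000000)
Requested entry of v2: 0/1 = 0.00000

0.00000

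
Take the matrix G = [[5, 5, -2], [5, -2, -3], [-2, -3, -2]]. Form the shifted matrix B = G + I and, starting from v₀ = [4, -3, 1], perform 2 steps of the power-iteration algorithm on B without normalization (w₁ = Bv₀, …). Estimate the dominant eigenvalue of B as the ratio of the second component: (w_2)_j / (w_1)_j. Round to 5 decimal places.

0.75000

B = G + I has rows (6, 5, -2); (5, -1, -3); (-2, -3, -1)
w1 = Bv₀ = (6·4 + 5·(-3) + (-2)·1; 5·4 + (-1)·(-3) + (-3)·1; (-2)·4 + (-3)·(-3) + (-1)·1) = (7, 20, 0)
w2 = Bw1 = (6·7 + 5·20 + (-2)·0; 5·7 + (-1)·20 + (-3)·0; (-2)·7 + (-3)·20 + (-1)·0) = (142, 15, -74)
Ratio: 15/20 = 0.75000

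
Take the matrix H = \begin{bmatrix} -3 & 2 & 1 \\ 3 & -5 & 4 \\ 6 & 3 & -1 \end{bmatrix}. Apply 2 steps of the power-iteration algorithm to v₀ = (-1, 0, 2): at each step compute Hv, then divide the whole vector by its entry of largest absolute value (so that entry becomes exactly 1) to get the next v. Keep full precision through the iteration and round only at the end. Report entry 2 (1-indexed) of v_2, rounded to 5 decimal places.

Hv0 = (5.000000, 5.000000, -8.000000); divide by -8.000000 → v1 = (-0.625000, -0.625000, 1.000000)
Hv1 = (1.625000, 5.250000, -6.625000); divide by -6.625000 → v2 = (-0.245283, -0.792453, 1.000000)
Requested entry of v2: -42/53 = -0.79245

-0.79245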